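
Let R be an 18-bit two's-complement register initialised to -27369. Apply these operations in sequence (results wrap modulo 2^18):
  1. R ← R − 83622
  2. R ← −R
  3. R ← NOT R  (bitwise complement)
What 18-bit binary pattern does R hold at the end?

Start: R = -27369 = 111001010100010111.
R = -27369 − 83622 = -110991 = 100100111001110001
R = −(-110991) = 110991 = 011011000110001111
R = NOT 011011000110001111 = 100100111001110000 = -110992

100100111001110000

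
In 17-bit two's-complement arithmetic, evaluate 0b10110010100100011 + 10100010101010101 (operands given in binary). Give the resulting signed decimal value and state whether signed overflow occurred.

0b10110010100100011 → 10110010100100011 = -39645 (signed)
10100010101010101 = -47787 (signed)
  10110010100100011
+ 10100010101010101
= 01010101001111000  (discard carry-out 1)
Result 01010101001111000: MSB = 0 → value 43640.
Both addends are negative but the stored result is non-negative: signed overflow. The true value -39645 + (-47787) = -87432 lies outside [-65536, 65535].

43640; overflow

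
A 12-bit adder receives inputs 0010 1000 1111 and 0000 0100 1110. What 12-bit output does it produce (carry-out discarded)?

001011011101

  001010001111
+ 000001001110
= 001011011101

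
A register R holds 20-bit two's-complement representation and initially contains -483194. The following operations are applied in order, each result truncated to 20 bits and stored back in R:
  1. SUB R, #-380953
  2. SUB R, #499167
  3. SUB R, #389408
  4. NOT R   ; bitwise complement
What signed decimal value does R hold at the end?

-57761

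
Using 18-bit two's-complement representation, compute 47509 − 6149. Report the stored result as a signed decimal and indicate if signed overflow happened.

41360; no overflow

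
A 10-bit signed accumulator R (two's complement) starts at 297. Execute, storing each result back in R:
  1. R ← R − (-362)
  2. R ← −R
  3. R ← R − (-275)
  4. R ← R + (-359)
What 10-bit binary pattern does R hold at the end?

0100011001

Start: R = 297 = 0100101001.
R = 297 − (-362) = 659; wraps to -365 = 1010010011
R = −(-365) = 365 = 0101101101
R = 365 − (-275) = 640; wraps to -384 = 1010000000
R = -384 + (-359) = -743; wraps to 281 = 0100011001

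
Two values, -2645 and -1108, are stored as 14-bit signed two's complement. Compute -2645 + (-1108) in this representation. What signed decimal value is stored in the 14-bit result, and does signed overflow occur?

-3753; no overflow

-2645 → 11010110101011
-1108 → 11101110101100
  11010110101011
+ 11101110101100
= 11000101010111  (discard carry-out 1)
Result 11000101010111: MSB = 1 → 12631 − 16384 = -3753.
Both addends are negative and so is the stored result: no signed overflow.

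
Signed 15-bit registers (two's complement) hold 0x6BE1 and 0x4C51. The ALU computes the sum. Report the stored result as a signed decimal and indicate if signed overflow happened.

0x6BE1 = 110101111100001 = -5151 (signed)
0x4C51 = 100110001010001 = -13231 (signed)
  110101111100001
+ 100110001010001
= 011100000110010  (discard carry-out 1)
Result 011100000110010: MSB = 0 → value 14386.
Both addends are negative but the stored result is non-negative: signed overflow. The true value -5151 + (-13231) = -18382 lies outside [-16384, 16383].

14386; overflow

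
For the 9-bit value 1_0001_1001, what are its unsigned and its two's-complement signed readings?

unsigned = 281, signed = -231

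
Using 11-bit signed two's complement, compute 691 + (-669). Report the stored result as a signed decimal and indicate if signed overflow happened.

22; no overflow

691 → 01010110011
-669 → 10101100011
  01010110011
+ 10101100011
= 00000010110  (discard carry-out 1)
Result 00000010110: MSB = 0 → value 22.
Addends have opposite signs, so signed overflow cannot occur.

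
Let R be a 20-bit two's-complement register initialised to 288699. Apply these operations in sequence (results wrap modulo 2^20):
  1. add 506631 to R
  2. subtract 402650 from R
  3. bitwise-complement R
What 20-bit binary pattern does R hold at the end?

Start: R = 288699 = 01000110011110111011.
R = 288699 + 506631 = 795330; wraps to -253246 = 11000010001011000010
R = -253246 − 402650 = -655896; wraps to 392680 = 01011111110111101000
R = NOT 01011111110111101000 = 10100000001000010111 = -392681

10100000001000010111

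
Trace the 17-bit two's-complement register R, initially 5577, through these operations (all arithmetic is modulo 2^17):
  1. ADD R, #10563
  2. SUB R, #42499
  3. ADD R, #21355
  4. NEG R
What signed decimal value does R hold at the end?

5004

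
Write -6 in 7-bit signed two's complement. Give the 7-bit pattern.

|-6| = 6 = 0000110 in 7 bits.
Invert the bits: 1111001. Add 1: 1111010.
Check: 1111010 reads as 122 − 128 = -6.

1111010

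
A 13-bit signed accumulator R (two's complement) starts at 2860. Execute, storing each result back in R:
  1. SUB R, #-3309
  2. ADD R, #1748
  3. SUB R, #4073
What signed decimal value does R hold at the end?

Start: R = 2860 = 0101100101100.
R = 2860 − (-3309) = 6169; wraps to -2023 = 1100000011001
R = -2023 + 1748 = -275 = 1111011101101
R = -275 − 4073 = -4348; wraps to 3844 = 0111100000100

3844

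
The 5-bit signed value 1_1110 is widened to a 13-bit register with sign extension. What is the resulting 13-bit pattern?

1111111111110

MSB of 11110 is 1; replicate it into the new high bits.
11111111|11110 → 1111111111110 (still -2).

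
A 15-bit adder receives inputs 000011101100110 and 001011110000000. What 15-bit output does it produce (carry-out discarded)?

001111011100110

  000011101100110
+ 001011110000000
= 001111011100110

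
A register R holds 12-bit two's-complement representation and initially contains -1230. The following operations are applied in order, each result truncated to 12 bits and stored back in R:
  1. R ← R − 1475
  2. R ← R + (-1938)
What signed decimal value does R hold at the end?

Start: R = -1230 = 101100110010.
R = -1230 − 1475 = -2705; wraps to 1391 = 010101101111
R = 1391 + (-1938) = -547 = 110111011101

-547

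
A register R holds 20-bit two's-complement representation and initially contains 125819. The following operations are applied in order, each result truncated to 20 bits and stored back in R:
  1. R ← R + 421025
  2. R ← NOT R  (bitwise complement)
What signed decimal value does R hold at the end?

Start: R = 125819 = 00011110101101111011.
R = 125819 + 421025 = 546844; wraps to -501732 = 10000101100000011100
R = NOT 10000101100000011100 = 01111010011111100011 = 501731

501731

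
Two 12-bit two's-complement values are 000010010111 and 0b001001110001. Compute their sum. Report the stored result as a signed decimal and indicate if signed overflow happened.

776; no overflow

000010010111 = 151 (signed)
0b001001110001 → 001001110001 = 625 (signed)
  000010010111
+ 001001110001
= 001100001000
Result 001100001000: MSB = 0 → value 776.
Both addends are non-negative and so is the stored result: no signed overflow.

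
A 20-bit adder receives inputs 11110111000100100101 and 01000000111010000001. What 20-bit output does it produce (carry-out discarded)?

  11110111000100100101
+ 01000000111010000001
= 00110111111110100110  (discard carry-out 1)

00110111111110100110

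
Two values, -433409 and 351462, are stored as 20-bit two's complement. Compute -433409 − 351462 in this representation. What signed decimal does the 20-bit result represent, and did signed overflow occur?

-433409 → 10010110001011111111
351462 → 01010101110011100110
Subtract via negate-and-add: invert 01010101110011100110 + 1 = 10101010001100011010 (i.e. -351462).
  10010110001011111111
+ 10101010001100011010
= 01000000011000011001  (discard carry-out 1)
Result 01000000011000011001: MSB = 0 → value 263705.
Both addends (after negating the subtrahend) are negative but the stored result is non-negative: signed overflow. The true value -433409 − 351462 = -784871 lies outside [-524288, 524287].

263705; overflow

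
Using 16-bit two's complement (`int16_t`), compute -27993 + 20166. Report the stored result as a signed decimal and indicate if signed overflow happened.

-27993 → 1001001010100111
20166 → 0100111011000110
  1001001010100111
+ 0100111011000110
= 1110000101101101
Result 1110000101101101: MSB = 1 → 57709 − 65536 = -7827.
Addends have opposite signs, so signed overflow cannot occur.

-7827; no overflow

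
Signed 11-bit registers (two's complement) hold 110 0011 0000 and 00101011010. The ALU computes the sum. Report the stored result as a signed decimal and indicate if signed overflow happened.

110 0011 0000 → 11000110000 = -464 (signed)
00101011010 = 346 (signed)
  11000110000
+ 00101011010
= 11110001010
Result 11110001010: MSB = 1 → 1930 − 2048 = -118.
Addends have opposite signs, so signed overflow cannot occur.

-118; no overflow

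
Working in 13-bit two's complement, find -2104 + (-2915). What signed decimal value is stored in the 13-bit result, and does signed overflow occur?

-2104 → 1011111001000
-2915 → 1010010011101
  1011111001000
+ 1010010011101
= 0110001100101  (discard carry-out 1)
Result 0110001100101: MSB = 0 → value 3173.
Both addends are negative but the stored result is non-negative: signed overflow. The true value -2104 + (-2915) = -5019 lies outside [-4096, 4095].

3173; overflow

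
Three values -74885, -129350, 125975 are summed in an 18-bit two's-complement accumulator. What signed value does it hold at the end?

-74885 + (-129350) = -204235 → wraps to 57909 (001110001000110101)
57909 + 125975 = 183884 → wraps to -78260 (101100111001001100)

-78260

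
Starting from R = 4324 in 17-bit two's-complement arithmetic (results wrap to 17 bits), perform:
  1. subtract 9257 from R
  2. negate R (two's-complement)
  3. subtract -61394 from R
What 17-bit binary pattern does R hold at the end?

10000001100010111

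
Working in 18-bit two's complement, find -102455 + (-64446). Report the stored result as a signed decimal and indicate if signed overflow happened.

-102455 → 100110111111001001
-64446 → 110000010001000010
  100110111111001001
+ 110000010001000010
= 010111010000001011  (discard carry-out 1)
Result 010111010000001011: MSB = 0 → value 95243.
Both addends are negative but the stored result is non-negative: signed overflow. The true value -102455 + (-64446) = -166901 lies outside [-131072, 131071].

95243; overflow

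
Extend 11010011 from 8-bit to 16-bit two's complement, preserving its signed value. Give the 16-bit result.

1111111111010011

MSB of 11010011 is 1; replicate it into the new high bits.
11111111|11010011 → 1111111111010011 (still -45).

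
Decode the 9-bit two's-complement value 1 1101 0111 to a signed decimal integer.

MSB is 1, so the value is negative.
Invert: 000101000. Add 1: 000101001 = 41. So the value is −41.

-41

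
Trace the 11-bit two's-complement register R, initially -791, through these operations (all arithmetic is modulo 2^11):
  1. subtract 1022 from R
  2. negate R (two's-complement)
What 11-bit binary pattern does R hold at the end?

11100010101

Start: R = -791 = 10011101001.
R = -791 − 1022 = -1813; wraps to 235 = 00011101011
R = −(235) = -235 = 11100010101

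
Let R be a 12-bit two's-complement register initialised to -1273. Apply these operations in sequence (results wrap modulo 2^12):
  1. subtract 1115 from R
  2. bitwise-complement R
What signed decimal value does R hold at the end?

Start: R = -1273 = 101100000111.
R = -1273 − 1115 = -2388; wraps to 1708 = 011010101100
R = NOT 011010101100 = 100101010011 = -1709

-1709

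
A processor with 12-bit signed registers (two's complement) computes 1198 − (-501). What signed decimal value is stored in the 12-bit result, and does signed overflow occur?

1198 → 010010101110
-501 → 111000001011
Subtract via negate-and-add: invert 111000001011 + 1 = 000111110101 (i.e. 501).
  010010101110
+ 000111110101
= 011010100011
Result 011010100011: MSB = 0 → value 1699.
Both addends (after negating the subtrahend) are non-negative and so is the stored result: no signed overflow.

1699; no overflow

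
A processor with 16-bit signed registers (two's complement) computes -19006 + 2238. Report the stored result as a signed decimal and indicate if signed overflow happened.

-16768; no overflow

-19006 → 1011010111000010
2238 → 0000100010111110
  1011010111000010
+ 0000100010111110
= 1011111010000000
Result 1011111010000000: MSB = 1 → 48768 − 65536 = -16768.
Addends have opposite signs, so signed overflow cannot occur.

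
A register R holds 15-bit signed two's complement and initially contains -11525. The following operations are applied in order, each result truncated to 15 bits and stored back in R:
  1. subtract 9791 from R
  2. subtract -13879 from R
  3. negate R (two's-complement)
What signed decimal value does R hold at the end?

7437

Start: R = -11525 = 101001011111011.
R = -11525 − 9791 = -21316; wraps to 11452 = 010110010111100
R = 11452 − (-13879) = 25331; wraps to -7437 = 110001011110011
R = −(-7437) = 7437 = 001110100001101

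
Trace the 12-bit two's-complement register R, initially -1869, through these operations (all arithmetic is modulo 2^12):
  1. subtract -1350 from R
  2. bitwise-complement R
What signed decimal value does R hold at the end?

518

Start: R = -1869 = 100010110011.
R = -1869 − (-1350) = -519 = 110111111001
R = NOT 110111111001 = 001000000110 = 518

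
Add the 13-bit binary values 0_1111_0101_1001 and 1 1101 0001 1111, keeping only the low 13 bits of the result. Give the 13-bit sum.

  0111101011001
+ 1110100011111
= 0110001111000  (discard carry-out 1)

0110001111000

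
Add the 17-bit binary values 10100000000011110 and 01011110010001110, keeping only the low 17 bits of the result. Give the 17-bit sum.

  10100000000011110
+ 01011110010001110
= 11111110010101100

11111110010101100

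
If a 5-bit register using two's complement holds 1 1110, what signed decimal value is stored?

MSB is 1, so the value is negative.
Invert: 00001. Add 1: 00010 = 2. So the value is −2.

-2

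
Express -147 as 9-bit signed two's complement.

|-147| = 147 = 010010011 in 9 bits.
Invert the bits: 101101100. Add 1: 101101101.
Check: 101101101 reads as 365 − 512 = -147.

101101101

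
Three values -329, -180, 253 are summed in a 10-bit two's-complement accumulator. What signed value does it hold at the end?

-329 + (-180) = -509 (1000000011)
-509 + 253 = -256 (1100000000)

-256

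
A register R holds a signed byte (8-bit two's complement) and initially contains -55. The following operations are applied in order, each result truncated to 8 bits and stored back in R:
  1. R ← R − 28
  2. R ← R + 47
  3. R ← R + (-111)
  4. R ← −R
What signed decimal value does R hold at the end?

-109

Start: R = -55 = 11001001.
R = -55 − 28 = -83 = 10101101
R = -83 + 47 = -36 = 11011100
R = -36 + (-111) = -147; wraps to 109 = 01101101
R = −(109) = -109 = 10010011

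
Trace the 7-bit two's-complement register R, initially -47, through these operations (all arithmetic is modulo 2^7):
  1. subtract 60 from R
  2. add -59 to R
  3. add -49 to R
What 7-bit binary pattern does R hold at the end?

Start: R = -47 = 1010001.
R = -47 − 60 = -107; wraps to 21 = 0010101
R = 21 + (-59) = -38 = 1011010
R = -38 + (-49) = -87; wraps to 41 = 0101001

0101001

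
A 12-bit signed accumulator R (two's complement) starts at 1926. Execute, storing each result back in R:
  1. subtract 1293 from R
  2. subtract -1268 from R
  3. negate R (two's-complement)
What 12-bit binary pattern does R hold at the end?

Start: R = 1926 = 011110000110.
R = 1926 − 1293 = 633 = 001001111001
R = 633 − (-1268) = 1901 = 011101101101
R = −(1901) = -1901 = 100010010011

100010010011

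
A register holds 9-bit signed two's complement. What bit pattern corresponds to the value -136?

101111000

|-136| = 136 = 010001000 in 9 bits.
Invert the bits: 101110111. Add 1: 101111000.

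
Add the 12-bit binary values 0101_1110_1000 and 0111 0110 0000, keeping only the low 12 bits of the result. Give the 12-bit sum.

  010111101000
+ 011101100000
= 110101001000

110101001000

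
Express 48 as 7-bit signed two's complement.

48 is non-negative, so write it directly in 7 bits: 0110000.

0110000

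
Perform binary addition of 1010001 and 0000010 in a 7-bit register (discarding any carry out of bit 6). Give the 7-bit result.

1010011

  1010001
+ 0000010
= 1010011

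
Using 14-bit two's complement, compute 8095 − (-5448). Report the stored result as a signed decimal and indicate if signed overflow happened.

-2841; overflow

8095 → 01111110011111
-5448 → 10101010111000
Subtract via negate-and-add: invert 10101010111000 + 1 = 01010101001000 (i.e. 5448).
  01111110011111
+ 01010101001000
= 11010011100111
Result 11010011100111: MSB = 1 → 13543 − 16384 = -2841.
Both addends (after negating the subtrahend) are non-negative but the stored result is negative: signed overflow. The true value 8095 − (-5448) = 13543 lies outside [-8192, 8191].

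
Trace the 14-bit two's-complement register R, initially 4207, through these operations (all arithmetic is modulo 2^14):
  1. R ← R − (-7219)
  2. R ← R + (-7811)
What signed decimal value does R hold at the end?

3615

Start: R = 4207 = 01000001101111.
R = 4207 − (-7219) = 11426; wraps to -4958 = 10110010100010
R = -4958 + (-7811) = -12769; wraps to 3615 = 00111000011111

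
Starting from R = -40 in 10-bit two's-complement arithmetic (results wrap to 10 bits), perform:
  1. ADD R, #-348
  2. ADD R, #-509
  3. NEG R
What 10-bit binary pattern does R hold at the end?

1110000001

Start: R = -40 = 1111011000.
R = -40 + (-348) = -388 = 1001111100
R = -388 + (-509) = -897; wraps to 127 = 0001111111
R = −(127) = -127 = 1110000001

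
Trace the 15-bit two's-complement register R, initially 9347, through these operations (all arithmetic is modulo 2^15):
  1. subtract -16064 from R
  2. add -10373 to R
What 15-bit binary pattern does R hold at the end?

011101010111110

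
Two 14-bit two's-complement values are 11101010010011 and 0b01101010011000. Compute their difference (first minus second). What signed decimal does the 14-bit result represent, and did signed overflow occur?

8187; overflow

11101010010011 = -1389 (signed)
0b01101010011000 → 01101010011000 = 6808 (signed)
Subtract via negate-and-add: invert 01101010011000 + 1 = 10010101101000 (i.e. -6808).
  11101010010011
+ 10010101101000
= 01111111111011  (discard carry-out 1)
Result 01111111111011: MSB = 0 → value 8187.
Both addends (after negating the subtrahend) are negative but the stored result is non-negative: signed overflow. The true value -1389 − 6808 = -8197 lies outside [-8192, 8191].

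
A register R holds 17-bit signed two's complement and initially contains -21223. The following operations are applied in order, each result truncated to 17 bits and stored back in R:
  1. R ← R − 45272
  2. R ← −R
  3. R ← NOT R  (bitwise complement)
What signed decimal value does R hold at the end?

Start: R = -21223 = 11010110100011001.
R = -21223 − 45272 = -66495; wraps to 64577 = 01111110001000001
R = −(64577) = -64577 = 10000001110111111
R = NOT 10000001110111111 = 01111110001000000 = 64576

64576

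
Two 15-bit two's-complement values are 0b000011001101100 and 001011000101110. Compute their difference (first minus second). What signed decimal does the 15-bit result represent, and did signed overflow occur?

0b000011001101100 → 000011001101100 = 1644 (signed)
001011000101110 = 5678 (signed)
Subtract via negate-and-add: invert 001011000101110 + 1 = 110100111010010 (i.e. -5678).
  000011001101100
+ 110100111010010
= 111000000111110
Result 111000000111110: MSB = 1 → 28734 − 32768 = -4034.
Addends (after negating the subtrahend) have opposite signs, so signed overflow cannot occur.

-4034; no overflow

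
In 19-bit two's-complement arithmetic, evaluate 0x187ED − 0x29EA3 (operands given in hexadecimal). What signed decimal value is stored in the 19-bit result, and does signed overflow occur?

-71350; no overflow

0x187ED = 0011000011111101101 = 100333 (signed)
0x29EA3 = 0101001111010100011 = 171683 (signed)
Subtract via negate-and-add: invert 0101001111010100011 + 1 = 1010110000101011101 (i.e. -171683).
  0011000011111101101
+ 1010110000101011101
= 1101110100101001010
Result 1101110100101001010: MSB = 1 → 452938 − 524288 = -71350.
Addends (after negating the subtrahend) have opposite signs, so signed overflow cannot occur.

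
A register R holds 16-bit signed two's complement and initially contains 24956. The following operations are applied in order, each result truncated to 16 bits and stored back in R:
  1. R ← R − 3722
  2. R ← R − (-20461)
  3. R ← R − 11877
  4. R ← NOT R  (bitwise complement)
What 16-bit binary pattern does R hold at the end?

1000101110000101

Start: R = 24956 = 0110000101111100.
R = 24956 − 3722 = 21234 = 0101001011110010
R = 21234 − (-20461) = 41695; wraps to -23841 = 1010001011011111
R = -23841 − 11877 = -35718; wraps to 29818 = 0111010001111010
R = NOT 0111010001111010 = 1000101110000101 = -29819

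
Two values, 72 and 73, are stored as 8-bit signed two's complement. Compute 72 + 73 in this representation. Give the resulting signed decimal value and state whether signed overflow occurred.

72 → 01001000
73 → 01001001
  01001000
+ 01001001
= 10010001
Result 10010001: MSB = 1 → 145 − 256 = -111.
Both addends are non-negative but the stored result is negative: signed overflow. The true value 72 + 73 = 145 lies outside [-128, 127].

-111; overflow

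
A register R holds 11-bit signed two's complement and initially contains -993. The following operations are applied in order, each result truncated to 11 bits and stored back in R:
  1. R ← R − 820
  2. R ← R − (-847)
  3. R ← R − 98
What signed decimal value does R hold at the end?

984

Start: R = -993 = 10000011111.
R = -993 − 820 = -1813; wraps to 235 = 00011101011
R = 235 − (-847) = 1082; wraps to -966 = 10000111010
R = -966 − 98 = -1064; wraps to 984 = 01111011000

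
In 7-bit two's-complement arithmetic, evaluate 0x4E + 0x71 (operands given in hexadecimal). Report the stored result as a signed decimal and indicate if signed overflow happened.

0x4E = 1001110 = -50 (signed)
0x71 = 1110001 = -15 (signed)
  1001110
+ 1110001
= 0111111  (discard carry-out 1)
Result 0111111: MSB = 0 → value 63.
Both addends are negative but the stored result is non-negative: signed overflow. The true value -50 + (-15) = -65 lies outside [-64, 63].

63; overflow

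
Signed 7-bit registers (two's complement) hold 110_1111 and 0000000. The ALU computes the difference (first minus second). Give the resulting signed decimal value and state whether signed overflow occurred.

-17; no overflow

110_1111 → 1101111 = -17 (signed)
0000000 = 0 (signed)
Subtract via negate-and-add: invert 0000000 + 1 = 0000000 (i.e. 0).
  1101111
+ 0000000
= 1101111
Result 1101111: MSB = 1 → 111 − 128 = -17.
Addends (after negating the subtrahend) have opposite signs, so signed overflow cannot occur.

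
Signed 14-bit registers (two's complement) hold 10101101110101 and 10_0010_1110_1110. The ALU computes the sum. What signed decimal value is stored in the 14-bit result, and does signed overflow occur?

3683; overflow

10101101110101 = -5259 (signed)
10_0010_1110_1110 → 10001011101110 = -7442 (signed)
  10101101110101
+ 10001011101110
= 00111001100011  (discard carry-out 1)
Result 00111001100011: MSB = 0 → value 3683.
Both addends are negative but the stored result is non-negative: signed overflow. The true value -5259 + (-7442) = -12701 lies outside [-8192, 8191].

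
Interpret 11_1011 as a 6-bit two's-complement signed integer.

MSB is 1, so the value is negative.
Unsigned reading: 59. Subtract 2^6 = 64: 59 − 64 = -5.

-5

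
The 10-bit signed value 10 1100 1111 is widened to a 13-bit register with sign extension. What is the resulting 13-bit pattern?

MSB of 1011001111 is 1; replicate it into the new high bits.
111|1011001111 → 1111011001111 (still -305).

1111011001111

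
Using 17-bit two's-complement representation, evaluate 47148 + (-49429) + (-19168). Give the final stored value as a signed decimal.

-21449

47148 + (-49429) = -2281 (11111011100010111)
-2281 + (-19168) = -21449 (11010110000110111)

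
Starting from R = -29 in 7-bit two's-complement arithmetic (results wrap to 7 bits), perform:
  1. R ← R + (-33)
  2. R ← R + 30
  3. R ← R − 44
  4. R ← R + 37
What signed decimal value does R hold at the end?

-39

Start: R = -29 = 1100011.
R = -29 + (-33) = -62 = 1000010
R = -62 + 30 = -32 = 1100000
R = -32 − 44 = -76; wraps to 52 = 0110100
R = 52 + 37 = 89; wraps to -39 = 1011001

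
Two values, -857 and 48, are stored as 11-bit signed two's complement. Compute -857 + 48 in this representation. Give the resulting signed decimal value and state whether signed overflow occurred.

-857 → 10010100111
48 → 00000110000
  10010100111
+ 00000110000
= 10011010111
Result 10011010111: MSB = 1 → 1239 − 2048 = -809.
Addends have opposite signs, so signed overflow cannot occur.

-809; no overflow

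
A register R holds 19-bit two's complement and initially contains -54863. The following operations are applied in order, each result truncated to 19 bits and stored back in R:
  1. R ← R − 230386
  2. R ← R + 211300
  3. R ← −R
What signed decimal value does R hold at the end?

Start: R = -54863 = 1110010100110110001.
R = -54863 − 230386 = -285249; wraps to 239039 = 0111010010110111111
R = 239039 + 211300 = 450339; wraps to -73949 = 1101101111100100011
R = −(-73949) = 73949 = 0010010000011011101

73949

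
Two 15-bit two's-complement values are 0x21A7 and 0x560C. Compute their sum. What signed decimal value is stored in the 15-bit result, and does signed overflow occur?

0x21A7 = 010000110100111 = 8615 (signed)
0x560C = 101011000001100 = -10740 (signed)
  010000110100111
+ 101011000001100
= 111011110110011
Result 111011110110011: MSB = 1 → 30643 − 32768 = -2125.
Addends have opposite signs, so signed overflow cannot occur.

-2125; no overflow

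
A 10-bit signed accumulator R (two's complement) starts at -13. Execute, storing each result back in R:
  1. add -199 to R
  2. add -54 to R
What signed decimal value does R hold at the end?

-266

Start: R = -13 = 1111110011.
R = -13 + (-199) = -212 = 1100101100
R = -212 + (-54) = -266 = 1011110110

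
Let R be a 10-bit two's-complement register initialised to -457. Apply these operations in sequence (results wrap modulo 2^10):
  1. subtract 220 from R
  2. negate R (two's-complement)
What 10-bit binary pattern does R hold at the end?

1010100101

Start: R = -457 = 1000110111.
R = -457 − 220 = -677; wraps to 347 = 0101011011
R = −(347) = -347 = 1010100101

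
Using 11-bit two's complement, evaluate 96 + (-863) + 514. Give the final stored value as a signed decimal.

-253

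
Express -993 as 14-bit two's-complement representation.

|-993| = 993 = 00001111100001 in 14 bits.
Invert the bits: 11110000011110. Add 1: 11110000011111.
Check: 11110000011111 reads as 15391 − 16384 = -993.

11110000011111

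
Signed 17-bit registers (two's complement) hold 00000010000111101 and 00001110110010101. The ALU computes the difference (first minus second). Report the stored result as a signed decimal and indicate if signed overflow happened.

-6488; no overflow

00000010000111101 = 1085 (signed)
00001110110010101 = 7573 (signed)
Subtract via negate-and-add: invert 00001110110010101 + 1 = 11110001001101011 (i.e. -7573).
  00000010000111101
+ 11110001001101011
= 11110011010101000
Result 11110011010101000: MSB = 1 → 124584 − 131072 = -6488.
Addends (after negating the subtrahend) have opposite signs, so signed overflow cannot occur.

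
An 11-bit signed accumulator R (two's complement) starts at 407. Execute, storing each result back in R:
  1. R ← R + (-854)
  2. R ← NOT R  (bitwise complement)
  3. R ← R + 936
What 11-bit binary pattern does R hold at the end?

10101100110

Start: R = 407 = 00110010111.
R = 407 + (-854) = -447 = 11001000001
R = NOT 11001000001 = 00110111110 = 446
R = 446 + 936 = 1382; wraps to -666 = 10101100110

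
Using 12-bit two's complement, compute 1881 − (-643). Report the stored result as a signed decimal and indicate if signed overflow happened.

1881 → 011101011001
-643 → 110101111101
Subtract via negate-and-add: invert 110101111101 + 1 = 001010000011 (i.e. 643).
  011101011001
+ 001010000011
= 100111011100
Result 100111011100: MSB = 1 → 2524 − 4096 = -1572.
Both addends (after negating the subtrahend) are non-negative but the stored result is negative: signed overflow. The true value 1881 − (-643) = 2524 lies outside [-2048, 2047].

-1572; overflow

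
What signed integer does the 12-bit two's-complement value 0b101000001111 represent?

-1521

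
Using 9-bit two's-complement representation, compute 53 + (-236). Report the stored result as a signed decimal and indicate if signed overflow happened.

53 → 000110101
-236 → 100010100
  000110101
+ 100010100
= 101001001
Result 101001001: MSB = 1 → 329 − 512 = -183.
Addends have opposite signs, so signed overflow cannot occur.

-183; no overflow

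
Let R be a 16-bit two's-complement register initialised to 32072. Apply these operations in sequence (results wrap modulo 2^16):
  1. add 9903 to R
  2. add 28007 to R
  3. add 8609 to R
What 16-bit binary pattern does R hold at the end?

Start: R = 32072 = 0111110101001000.
R = 32072 + 9903 = 41975; wraps to -23561 = 1010001111110111
R = -23561 + 28007 = 4446 = 0001000101011110
R = 4446 + 8609 = 13055 = 0011001011111111

0011001011111111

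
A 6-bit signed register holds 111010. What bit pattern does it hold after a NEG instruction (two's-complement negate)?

000110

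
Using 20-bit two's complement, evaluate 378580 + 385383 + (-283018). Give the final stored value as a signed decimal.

378580 + 385383 = 763963 → wraps to -284613 (10111010100000111011)
-284613 + (-283018) = -567631 → wraps to 480945 (01110101011010110001)

480945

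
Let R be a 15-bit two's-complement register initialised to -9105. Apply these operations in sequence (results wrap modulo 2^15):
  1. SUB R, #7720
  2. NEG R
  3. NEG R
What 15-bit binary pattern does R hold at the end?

011111001000111

Start: R = -9105 = 101110001101111.
R = -9105 − 7720 = -16825; wraps to 15943 = 011111001000111
R = −(15943) = -15943 = 100000110111001
R = −(-15943) = 15943 = 011111001000111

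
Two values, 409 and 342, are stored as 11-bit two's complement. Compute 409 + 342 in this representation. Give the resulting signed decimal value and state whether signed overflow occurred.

751; no overflow

409 → 00110011001
342 → 00101010110
  00110011001
+ 00101010110
= 01011101111
Result 01011101111: MSB = 0 → value 751.
Both addends are non-negative and so is the stored result: no signed overflow.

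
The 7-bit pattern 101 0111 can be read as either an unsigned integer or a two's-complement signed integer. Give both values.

unsigned = 87, signed = -41

Unsigned: 1010111 = 87.
Signed: MSB=1 → 87 − 128 = -41.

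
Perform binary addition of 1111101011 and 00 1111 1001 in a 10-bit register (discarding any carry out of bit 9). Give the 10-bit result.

0011100100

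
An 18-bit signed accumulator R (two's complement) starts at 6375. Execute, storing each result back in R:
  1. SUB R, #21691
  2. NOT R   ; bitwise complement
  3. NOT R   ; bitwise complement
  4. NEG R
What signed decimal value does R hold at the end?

Start: R = 6375 = 000001100011100111.
R = 6375 − 21691 = -15316 = 111100010000101100
R = NOT 111100010000101100 = 000011101111010011 = 15315
R = NOT 000011101111010011 = 111100010000101100 = -15316
R = −(-15316) = 15316 = 000011101111010100

15316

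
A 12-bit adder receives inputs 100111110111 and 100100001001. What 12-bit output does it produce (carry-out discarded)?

001100000000

  100111110111
+ 100100001001
= 001100000000  (discard carry-out 1)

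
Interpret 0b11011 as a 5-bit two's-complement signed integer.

MSB is 1, so the value is negative.
Invert: 00100. Add 1: 00101 = 5. So the value is −5.

-5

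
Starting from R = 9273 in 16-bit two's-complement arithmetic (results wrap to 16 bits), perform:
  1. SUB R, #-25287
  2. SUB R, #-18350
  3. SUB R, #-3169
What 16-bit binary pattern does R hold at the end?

Start: R = 9273 = 0010010000111001.
R = 9273 − (-25287) = 34560; wraps to -30976 = 1000011100000000
R = -30976 − (-18350) = -12626 = 1100111010101110
R = -12626 − (-3169) = -9457 = 1101101100001111

1101101100001111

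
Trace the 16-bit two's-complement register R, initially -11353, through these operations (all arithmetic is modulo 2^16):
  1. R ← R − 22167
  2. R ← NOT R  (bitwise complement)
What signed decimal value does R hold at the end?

-32017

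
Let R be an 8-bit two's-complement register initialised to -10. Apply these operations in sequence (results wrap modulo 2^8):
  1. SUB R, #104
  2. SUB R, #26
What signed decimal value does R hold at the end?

116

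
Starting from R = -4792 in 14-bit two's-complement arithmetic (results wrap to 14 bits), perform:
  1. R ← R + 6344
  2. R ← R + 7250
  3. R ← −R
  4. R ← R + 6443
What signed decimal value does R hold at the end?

Start: R = -4792 = 10110101001000.
R = -4792 + 6344 = 1552 = 00011000010000
R = 1552 + 7250 = 8802; wraps to -7582 = 10001001100010
R = −(-7582) = 7582 = 01110110011110
R = 7582 + 6443 = 14025; wraps to -2359 = 11011011001001

-2359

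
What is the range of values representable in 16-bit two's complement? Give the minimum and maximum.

Minimum: −2^15 = -32768.
Maximum: 2^15 − 1 = 32767.

min = -32768, max = 32767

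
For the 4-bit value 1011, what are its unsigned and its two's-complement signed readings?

unsigned = 11, signed = -5

Unsigned: 1011 = 11.
Signed: MSB=1 → 11 − 16 = -5.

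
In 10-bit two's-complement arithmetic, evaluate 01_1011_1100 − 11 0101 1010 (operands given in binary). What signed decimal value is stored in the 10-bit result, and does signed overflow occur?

01_1011_1100 → 0110111100 = 444 (signed)
11 0101 1010 → 1101011010 = -166 (signed)
Subtract via negate-and-add: invert 1101011010 + 1 = 0010100110 (i.e. 166).
  0110111100
+ 0010100110
= 1001100010
Result 1001100010: MSB = 1 → 610 − 1024 = -414.
Both addends (after negating the subtrahend) are non-negative but the stored result is negative: signed overflow. The true value 444 − (-166) = 610 lies outside [-512, 511].

-414; overflow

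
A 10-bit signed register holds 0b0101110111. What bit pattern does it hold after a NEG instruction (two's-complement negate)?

Invert: 1010001000. Add 1: 1010001001.

1010001001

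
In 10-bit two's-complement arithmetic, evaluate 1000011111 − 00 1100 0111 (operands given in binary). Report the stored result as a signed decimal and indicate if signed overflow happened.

1000011111 = -481 (signed)
00 1100 0111 → 0011000111 = 199 (signed)
Subtract via negate-and-add: invert 0011000111 + 1 = 1100111001 (i.e. -199).
  1000011111
+ 1100111001
= 0101011000  (discard carry-out 1)
Result 0101011000: MSB = 0 → value 344.
Both addends (after negating the subtrahend) are negative but the stored result is non-negative: signed overflow. The true value -481 − 199 = -680 lies outside [-512, 511].

344; overflow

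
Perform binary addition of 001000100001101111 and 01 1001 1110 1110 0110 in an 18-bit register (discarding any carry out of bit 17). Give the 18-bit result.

100010011101010101

  001000100001101111
+ 011001111011100110
= 100010011101010101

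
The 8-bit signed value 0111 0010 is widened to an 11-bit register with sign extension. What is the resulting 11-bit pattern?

00001110010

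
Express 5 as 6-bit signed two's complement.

000101

5 is non-negative, so write it directly in 6 bits: 000101.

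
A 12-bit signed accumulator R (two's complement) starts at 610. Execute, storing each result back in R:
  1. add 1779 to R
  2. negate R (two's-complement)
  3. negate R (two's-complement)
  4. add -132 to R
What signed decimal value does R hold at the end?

-1839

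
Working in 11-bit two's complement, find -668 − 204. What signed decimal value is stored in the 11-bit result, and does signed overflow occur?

-668 → 10101100100
204 → 00011001100
Subtract via negate-and-add: invert 00011001100 + 1 = 11100110100 (i.e. -204).
  10101100100
+ 11100110100
= 10010011000  (discard carry-out 1)
Result 10010011000: MSB = 1 → 1176 − 2048 = -872.
Both addends (after negating the subtrahend) are negative and so is the stored result: no signed overflow.

-872; no overflow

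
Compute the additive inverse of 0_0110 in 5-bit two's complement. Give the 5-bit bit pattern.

11010

Invert: 11001. Add 1: 11010.
Check: 00110 = 6, 11010 = -6.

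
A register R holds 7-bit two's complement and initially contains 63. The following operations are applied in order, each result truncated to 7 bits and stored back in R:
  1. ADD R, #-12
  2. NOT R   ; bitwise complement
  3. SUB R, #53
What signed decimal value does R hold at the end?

Start: R = 63 = 0111111.
R = 63 + (-12) = 51 = 0110011
R = NOT 0110011 = 1001100 = -52
R = -52 − 53 = -105; wraps to 23 = 0010111

23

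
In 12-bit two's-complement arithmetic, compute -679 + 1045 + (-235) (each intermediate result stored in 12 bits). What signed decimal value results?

131

-679 + 1045 = 366 (000101101110)
366 + (-235) = 131 (000010000011)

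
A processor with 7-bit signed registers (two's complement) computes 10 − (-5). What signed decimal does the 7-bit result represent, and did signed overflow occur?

15; no overflow

10 → 0001010
-5 → 1111011
Subtract via negate-and-add: invert 1111011 + 1 = 0000101 (i.e. 5).
  0001010
+ 0000101
= 0001111
Result 0001111: MSB = 0 → value 15.
Both addends (after negating the subtrahend) are non-negative and so is the stored result: no signed overflow.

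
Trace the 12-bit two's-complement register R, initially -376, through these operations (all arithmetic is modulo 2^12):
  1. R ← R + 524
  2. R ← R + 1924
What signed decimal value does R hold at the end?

-2024

Start: R = -376 = 111010001000.
R = -376 + 524 = 148 = 000010010100
R = 148 + 1924 = 2072; wraps to -2024 = 100000011000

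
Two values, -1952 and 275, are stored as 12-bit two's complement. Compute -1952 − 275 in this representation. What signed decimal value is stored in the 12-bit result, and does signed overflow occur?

1869; overflow

-1952 → 100001100000
275 → 000100010011
Subtract via negate-and-add: invert 000100010011 + 1 = 111011101101 (i.e. -275).
  100001100000
+ 111011101101
= 011101001101  (discard carry-out 1)
Result 011101001101: MSB = 0 → value 1869.
Both addends (after negating the subtrahend) are negative but the stored result is non-negative: signed overflow. The true value -1952 − 275 = -2227 lies outside [-2048, 2047].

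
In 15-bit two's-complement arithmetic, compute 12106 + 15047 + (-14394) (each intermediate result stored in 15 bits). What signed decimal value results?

12759

12106 + 15047 = 27153 → wraps to -5615 (110101000010001)
-5615 + (-14394) = -20009 → wraps to 12759 (011000111010111)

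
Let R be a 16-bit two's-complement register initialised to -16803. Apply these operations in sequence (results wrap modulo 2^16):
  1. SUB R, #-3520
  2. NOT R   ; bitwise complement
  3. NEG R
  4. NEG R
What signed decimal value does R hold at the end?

13282

Start: R = -16803 = 1011111001011101.
R = -16803 − (-3520) = -13283 = 1100110000011101
R = NOT 1100110000011101 = 0011001111100010 = 13282
R = −(13282) = -13282 = 1100110000011110
R = −(-13282) = 13282 = 0011001111100010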